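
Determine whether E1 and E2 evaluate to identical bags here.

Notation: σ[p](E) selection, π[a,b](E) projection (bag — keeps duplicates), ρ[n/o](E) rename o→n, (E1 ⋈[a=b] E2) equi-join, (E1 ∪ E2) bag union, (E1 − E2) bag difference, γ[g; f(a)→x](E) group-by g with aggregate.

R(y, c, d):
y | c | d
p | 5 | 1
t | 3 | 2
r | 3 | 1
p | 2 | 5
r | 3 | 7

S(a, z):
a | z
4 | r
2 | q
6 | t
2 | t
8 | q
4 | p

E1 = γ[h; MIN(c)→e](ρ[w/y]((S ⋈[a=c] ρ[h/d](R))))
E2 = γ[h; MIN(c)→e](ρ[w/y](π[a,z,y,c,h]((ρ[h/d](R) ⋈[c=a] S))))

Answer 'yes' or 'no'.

E1 subexpression sizes:
  S → 6
  R → 5
  ρ[h/d](R) → 5
  (S ⋈[a=c] ρ[h/d](R)) → 2
  ρ[w/y]((S ⋈[a=c] ρ[h/d](R))) → 2
  γ[h; MIN(c)→e](ρ[w/y]((S ⋈[a=c] ρ[h/d](R)))) → 1
E2 subexpression sizes:
  R → 5
  ρ[h/d](R) → 5
  S → 6
  (ρ[h/d](R) ⋈[c=a] S) → 2
  π[a,z,y,c,h]((ρ[h/d](R) ⋈[c=a] S)) → 2
  ρ[w/y](π[a,z,y,c,h]((ρ[h/d](R) ⋈[c=a] S))) → 2
  γ[h; MIN(c)→e](ρ[w/y](π[a,z,y,c,h]((ρ[h/d](R) ⋈[c=a] S)))) → 1

E1 and E2 produce the same multiset:
h | e
5 | 2

yes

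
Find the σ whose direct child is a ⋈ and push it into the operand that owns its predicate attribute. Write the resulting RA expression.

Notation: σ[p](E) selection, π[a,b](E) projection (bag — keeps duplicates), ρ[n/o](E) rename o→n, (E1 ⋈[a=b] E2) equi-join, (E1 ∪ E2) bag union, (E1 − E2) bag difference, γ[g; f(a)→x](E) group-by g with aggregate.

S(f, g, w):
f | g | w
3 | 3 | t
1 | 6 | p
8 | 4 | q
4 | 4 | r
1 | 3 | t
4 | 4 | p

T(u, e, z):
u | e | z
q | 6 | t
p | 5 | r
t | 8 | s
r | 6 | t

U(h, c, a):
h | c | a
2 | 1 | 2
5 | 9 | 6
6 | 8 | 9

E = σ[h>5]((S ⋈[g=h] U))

σ filters on h, owned by the right side.
E' = (S ⋈[g=h] σ[h>5](U))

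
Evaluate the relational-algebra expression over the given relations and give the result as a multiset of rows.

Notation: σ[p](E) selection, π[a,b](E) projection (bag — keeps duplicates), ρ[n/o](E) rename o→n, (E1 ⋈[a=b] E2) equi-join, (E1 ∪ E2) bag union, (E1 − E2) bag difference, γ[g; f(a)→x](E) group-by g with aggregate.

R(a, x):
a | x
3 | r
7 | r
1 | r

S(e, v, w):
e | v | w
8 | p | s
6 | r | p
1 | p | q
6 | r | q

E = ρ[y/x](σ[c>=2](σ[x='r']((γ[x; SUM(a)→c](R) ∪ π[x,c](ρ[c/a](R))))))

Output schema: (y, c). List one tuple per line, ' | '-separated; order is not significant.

Row counts bottom-up:
  R → 3
  γ[x; SUM(a)→c](R) → 1
  R → 3
  ρ[c/a](R) → 3
  π[x,c](ρ[c/a](R)) → 3
  (γ[x; SUM(a)→c](R) ∪ π[x,c](ρ[c/a](R))) → 4
  σ[x='r']((γ[x; SUM(a)→c](R) ∪ π[x,c](ρ[c/a](R)))) → 4
  σ[c>=2](σ[x='r']((γ[x; SUM(a)→c](R) ∪ π[x,c](ρ[c/a](R))))) → 3
  ρ[y/x](σ[c>=2](σ[x='r']((γ[x; SUM(a)→c](R) ∪ π[x,c](ρ[c/a](R)))))) → 3

== RESULT ==
y | c
r | 3
r | 7
r | 11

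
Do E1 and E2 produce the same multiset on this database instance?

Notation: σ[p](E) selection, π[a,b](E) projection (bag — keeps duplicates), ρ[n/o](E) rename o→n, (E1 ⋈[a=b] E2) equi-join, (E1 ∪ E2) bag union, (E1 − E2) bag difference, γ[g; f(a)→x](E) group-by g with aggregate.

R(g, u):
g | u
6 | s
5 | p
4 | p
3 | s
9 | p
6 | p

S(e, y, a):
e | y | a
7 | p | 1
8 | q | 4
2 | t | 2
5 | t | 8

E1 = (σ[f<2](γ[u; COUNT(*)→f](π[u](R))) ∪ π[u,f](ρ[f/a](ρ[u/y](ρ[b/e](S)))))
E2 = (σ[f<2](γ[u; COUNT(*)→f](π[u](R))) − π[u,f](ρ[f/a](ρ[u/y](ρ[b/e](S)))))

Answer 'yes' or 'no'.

E1 row counts bottom-up:
  R → 6
  π[u](R) → 6
  γ[u; COUNT(*)→f](π[u](R)) → 2
  σ[f<2](γ[u; COUNT(*)→f](π[u](R))) → 0
  S → 4
  ρ[b/e](S) → 4
  ρ[u/y](ρ[b/e](S)) → 4
  ρ[f/a](ρ[u/y](ρ[b/e](S))) → 4
  π[u,f](ρ[f/a](ρ[u/y](ρ[b/e](S)))) → 4
  (σ[f<2](γ[u; COUNT(*)→f](π[u](R))) ∪ π[u,f](ρ[f/a](ρ[u/y](ρ[b/e](S))))) → 4
E2 row counts bottom-up:
  R → 6
  π[u](R) → 6
  γ[u; COUNT(*)→f](π[u](R)) → 2
  σ[f<2](γ[u; COUNT(*)→f](π[u](R))) → 0
  S → 4
  ρ[b/e](S) → 4
  ρ[u/y](ρ[b/e](S)) → 4
  ρ[f/a](ρ[u/y](ρ[b/e](S))) → 4
  π[u,f](ρ[f/a](ρ[u/y](ρ[b/e](S)))) → 4
  (σ[f<2](γ[u; COUNT(*)→f](π[u](R))) − π[u,f](ρ[f/a](ρ[u/y](ρ[b/e](S))))) → 0

E1 result:
u | f
p | 1
q | 4
t | 2
t | 8
E2 result:
u | f
(0 rows)
Witness: ('t', 8) appears 1× in E1 but 0× in E2.

no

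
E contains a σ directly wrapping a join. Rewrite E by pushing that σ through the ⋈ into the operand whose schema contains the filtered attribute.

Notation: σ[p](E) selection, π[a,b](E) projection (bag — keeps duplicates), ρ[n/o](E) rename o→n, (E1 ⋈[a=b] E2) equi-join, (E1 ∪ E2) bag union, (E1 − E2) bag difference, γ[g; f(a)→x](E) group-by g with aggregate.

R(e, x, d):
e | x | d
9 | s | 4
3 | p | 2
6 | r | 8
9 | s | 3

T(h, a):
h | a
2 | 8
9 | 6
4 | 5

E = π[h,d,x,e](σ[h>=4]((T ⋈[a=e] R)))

σ filters on h, owned by the left side.
E' = π[h,d,x,e]((σ[h>=4](T) ⋈[a=e] R))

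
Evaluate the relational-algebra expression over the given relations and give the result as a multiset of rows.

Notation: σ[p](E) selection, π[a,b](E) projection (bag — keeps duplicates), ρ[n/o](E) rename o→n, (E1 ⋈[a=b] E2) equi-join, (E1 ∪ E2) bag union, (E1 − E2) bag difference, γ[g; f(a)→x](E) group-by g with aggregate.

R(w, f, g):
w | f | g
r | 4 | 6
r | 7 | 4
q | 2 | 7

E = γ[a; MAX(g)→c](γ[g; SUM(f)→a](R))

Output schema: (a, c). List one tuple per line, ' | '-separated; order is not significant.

Per-node cardinality:
  R → 3
  γ[g; SUM(f)→a](R) → 3
  γ[a; MAX(g)→c](γ[g; SUM(f)→a](R)) → 3

== RESULT ==
a | c
2 | 7
4 | 6
7 | 4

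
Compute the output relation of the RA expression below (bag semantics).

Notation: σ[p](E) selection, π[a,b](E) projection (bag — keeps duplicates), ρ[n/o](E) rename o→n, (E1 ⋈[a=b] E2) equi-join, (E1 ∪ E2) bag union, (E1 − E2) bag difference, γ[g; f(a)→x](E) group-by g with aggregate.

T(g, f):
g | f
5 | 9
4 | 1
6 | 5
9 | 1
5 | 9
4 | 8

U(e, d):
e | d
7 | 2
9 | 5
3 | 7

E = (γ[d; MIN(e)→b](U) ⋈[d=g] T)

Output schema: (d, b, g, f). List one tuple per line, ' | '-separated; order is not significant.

Stepwise |·|:
  U → 3
  γ[d; MIN(e)→b](U) → 3
  T → 6
  (γ[d; MIN(e)→b](U) ⋈[d=g] T) → 2

== RESULT ==
d | b | g | f
5 | 9 | 5 | 9
5 | 9 | 5 | 9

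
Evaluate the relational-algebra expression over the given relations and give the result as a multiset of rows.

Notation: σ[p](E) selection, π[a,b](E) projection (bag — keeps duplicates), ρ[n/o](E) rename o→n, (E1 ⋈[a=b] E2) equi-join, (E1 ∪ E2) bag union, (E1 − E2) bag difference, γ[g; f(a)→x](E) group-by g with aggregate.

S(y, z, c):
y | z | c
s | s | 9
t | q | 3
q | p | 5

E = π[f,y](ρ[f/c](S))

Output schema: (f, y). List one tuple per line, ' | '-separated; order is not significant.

Row counts bottom-up:
  S → 3
  ρ[f/c](S) → 3
  π[f,y](ρ[f/c](S)) → 3

== RESULT ==
f | y
3 | t
5 | q
9 | s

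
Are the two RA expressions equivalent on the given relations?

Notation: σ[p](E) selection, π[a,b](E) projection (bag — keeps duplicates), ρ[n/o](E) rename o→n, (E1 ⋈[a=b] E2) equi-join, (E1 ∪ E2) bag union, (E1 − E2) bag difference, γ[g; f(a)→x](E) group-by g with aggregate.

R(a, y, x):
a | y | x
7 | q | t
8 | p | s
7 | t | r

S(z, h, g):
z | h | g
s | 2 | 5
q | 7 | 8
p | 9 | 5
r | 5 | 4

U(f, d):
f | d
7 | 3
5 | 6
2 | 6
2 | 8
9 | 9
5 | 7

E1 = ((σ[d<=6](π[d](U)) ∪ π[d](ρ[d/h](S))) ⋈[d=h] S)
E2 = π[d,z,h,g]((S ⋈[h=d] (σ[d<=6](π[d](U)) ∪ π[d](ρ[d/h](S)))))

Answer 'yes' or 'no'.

E1 stepwise |·|:
  U → 6
  π[d](U) → 6
  σ[d<=6](π[d](U)) → 3
  S → 4
  ρ[d/h](S) → 4
  π[d](ρ[d/h](S)) → 4
  (σ[d<=6](π[d](U)) ∪ π[d](ρ[d/h](S))) → 7
  S → 4
  ((σ[d<=6](π[d](U)) ∪ π[d](ρ[d/h](S))) ⋈[d=h] S) → 4
E2 stepwise |·|:
  S → 4
  U → 6
  π[d](U) → 6
  σ[d<=6](π[d](U)) → 3
  S → 4
  ρ[d/h](S) → 4
  π[d](ρ[d/h](S)) → 4
  (σ[d<=6](π[d](U)) ∪ π[d](ρ[d/h](S))) → 7
  (S ⋈[h=d] (σ[d<=6](π[d](U)) ∪ π[d](ρ[d/h](S)))) → 4
  π[d,z,h,g]((S ⋈[h=d] (σ[d<=6](π[d](U)) ∪ π[d](ρ[d/h](S))))) → 4

E1 and E2 produce the same multiset:
d | z | h | g
2 | s | 2 | 5
5 | r | 5 | 4
7 | q | 7 | 8
9 | p | 9 | 5

yes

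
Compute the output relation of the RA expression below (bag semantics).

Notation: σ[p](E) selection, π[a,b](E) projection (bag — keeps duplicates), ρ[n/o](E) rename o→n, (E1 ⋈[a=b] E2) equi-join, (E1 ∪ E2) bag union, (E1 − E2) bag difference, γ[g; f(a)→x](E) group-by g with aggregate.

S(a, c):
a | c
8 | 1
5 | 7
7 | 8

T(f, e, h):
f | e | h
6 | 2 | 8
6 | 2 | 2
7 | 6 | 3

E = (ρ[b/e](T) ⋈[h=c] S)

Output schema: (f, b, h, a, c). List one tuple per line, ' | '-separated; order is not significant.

Subexpression sizes:
  T → 3
  ρ[b/e](T) → 3
  S → 3
  (ρ[b/e](T) ⋈[h=c] S) → 1

== RESULT ==
f | b | h | a | c
6 | 2 | 8 | 7 | 8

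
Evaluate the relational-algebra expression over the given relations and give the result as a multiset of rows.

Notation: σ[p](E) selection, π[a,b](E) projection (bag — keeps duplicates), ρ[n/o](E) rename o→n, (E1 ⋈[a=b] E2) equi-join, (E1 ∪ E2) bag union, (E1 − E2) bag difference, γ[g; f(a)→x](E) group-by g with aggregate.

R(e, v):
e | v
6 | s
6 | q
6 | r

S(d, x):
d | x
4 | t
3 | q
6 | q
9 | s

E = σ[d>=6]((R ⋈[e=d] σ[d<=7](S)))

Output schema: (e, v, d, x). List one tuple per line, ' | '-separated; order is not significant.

Row counts bottom-up:
  R → 3
  S → 4
  σ[d<=7](S) → 3
  (R ⋈[e=d] σ[d<=7](S)) → 3
  σ[d>=6]((R ⋈[e=d] σ[d<=7](S))) → 3

== RESULT ==
e | v | d | x
6 | q | 6 | q
6 | r | 6 | q
6 | s | 6 | q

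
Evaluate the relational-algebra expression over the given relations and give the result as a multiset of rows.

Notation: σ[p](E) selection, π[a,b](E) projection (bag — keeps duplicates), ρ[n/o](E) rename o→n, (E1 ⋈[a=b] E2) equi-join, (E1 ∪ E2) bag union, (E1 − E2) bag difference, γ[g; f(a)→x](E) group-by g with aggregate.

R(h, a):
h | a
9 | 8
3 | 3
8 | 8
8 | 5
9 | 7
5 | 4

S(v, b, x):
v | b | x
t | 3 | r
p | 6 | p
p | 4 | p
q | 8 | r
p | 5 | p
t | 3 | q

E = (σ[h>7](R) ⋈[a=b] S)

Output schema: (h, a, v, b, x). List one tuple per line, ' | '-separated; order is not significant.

Row counts bottom-up:
  R → 6
  σ[h>7](R) → 4
  S → 6
  (σ[h>7](R) ⋈[a=b] S) → 3

== RESULT ==
h | a | v | b | x
8 | 5 | p | 5 | p
8 | 8 | q | 8 | r
9 | 8 | q | 8 | r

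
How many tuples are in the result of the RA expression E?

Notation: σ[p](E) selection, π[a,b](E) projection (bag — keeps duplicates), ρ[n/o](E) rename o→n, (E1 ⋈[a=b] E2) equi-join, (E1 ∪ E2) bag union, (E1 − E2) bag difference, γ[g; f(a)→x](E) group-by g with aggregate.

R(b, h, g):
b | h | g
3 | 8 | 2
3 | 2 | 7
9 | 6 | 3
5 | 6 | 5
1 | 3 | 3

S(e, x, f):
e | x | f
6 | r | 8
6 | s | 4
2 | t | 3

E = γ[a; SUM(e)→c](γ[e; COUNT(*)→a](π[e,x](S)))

Subexpression sizes:
  S → 3
  π[e,x](S) → 3
  γ[e; COUNT(*)→a](π[e,x](S)) → 2
  γ[a; SUM(e)→c](γ[e; COUNT(*)→a](π[e,x](S))) → 2

|E| = 2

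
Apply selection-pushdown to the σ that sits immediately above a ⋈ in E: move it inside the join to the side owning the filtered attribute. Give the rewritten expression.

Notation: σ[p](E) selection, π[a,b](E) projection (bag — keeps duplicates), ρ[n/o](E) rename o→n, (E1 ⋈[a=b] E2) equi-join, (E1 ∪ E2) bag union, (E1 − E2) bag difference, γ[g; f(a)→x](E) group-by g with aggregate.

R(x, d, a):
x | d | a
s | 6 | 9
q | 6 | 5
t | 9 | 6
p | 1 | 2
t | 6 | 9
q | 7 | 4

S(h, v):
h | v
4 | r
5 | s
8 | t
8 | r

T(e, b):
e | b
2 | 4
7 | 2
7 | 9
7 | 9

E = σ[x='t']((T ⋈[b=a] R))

σ filters on x, owned by the right side.
E' = (T ⋈[b=a] σ[x='t'](R))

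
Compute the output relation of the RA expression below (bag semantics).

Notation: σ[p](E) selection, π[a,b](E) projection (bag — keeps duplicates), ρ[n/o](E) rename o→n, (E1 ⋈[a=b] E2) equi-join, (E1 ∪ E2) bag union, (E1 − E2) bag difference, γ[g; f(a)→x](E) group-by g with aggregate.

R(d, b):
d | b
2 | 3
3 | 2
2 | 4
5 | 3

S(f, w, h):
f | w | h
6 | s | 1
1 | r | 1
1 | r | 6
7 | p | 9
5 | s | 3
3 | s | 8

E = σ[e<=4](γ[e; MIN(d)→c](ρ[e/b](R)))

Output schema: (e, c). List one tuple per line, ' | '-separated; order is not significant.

Subexpression sizes:
  R → 4
  ρ[e/b](R) → 4
  γ[e; MIN(d)→c](ρ[e/b](R)) → 3
  σ[e<=4](γ[e; MIN(d)→c](ρ[e/b](R))) → 3

== RESULT ==
e | c
2 | 3
3 | 2
4 | 2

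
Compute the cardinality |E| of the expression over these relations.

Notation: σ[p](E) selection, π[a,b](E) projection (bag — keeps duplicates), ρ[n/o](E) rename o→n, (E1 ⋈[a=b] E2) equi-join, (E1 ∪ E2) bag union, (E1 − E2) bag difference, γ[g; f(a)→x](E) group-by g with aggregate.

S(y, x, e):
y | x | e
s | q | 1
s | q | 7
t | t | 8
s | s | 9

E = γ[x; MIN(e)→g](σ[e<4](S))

Subexpression sizes:
  S → 4
  σ[e<4](S) → 1
  γ[x; MIN(e)→g](σ[e<4](S)) → 1

|E| = 1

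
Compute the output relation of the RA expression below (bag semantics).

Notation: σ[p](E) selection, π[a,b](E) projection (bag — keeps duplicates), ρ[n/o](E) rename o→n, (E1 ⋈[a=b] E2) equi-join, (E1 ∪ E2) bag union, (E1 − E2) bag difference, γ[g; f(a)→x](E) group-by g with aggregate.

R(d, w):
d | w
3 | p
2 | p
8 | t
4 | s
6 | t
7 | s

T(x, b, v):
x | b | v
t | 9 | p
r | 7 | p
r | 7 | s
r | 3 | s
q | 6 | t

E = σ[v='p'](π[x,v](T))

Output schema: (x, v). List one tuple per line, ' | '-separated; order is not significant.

Subexpression sizes:
  T → 5
  π[x,v](T) → 5
  σ[v='p'](π[x,v](T)) → 2

== RESULT ==
x | v
r | p
t | p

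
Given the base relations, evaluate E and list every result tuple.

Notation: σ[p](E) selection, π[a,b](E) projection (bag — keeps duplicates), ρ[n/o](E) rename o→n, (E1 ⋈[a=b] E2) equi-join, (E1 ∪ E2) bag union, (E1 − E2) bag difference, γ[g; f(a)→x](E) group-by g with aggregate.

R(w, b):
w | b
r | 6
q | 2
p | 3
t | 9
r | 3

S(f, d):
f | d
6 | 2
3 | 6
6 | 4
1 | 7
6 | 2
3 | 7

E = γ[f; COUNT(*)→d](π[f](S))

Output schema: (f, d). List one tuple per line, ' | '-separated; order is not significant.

Subexpression sizes:
  S → 6
  π[f](S) → 6
  γ[f; COUNT(*)→d](π[f](S)) → 3

== RESULT ==
f | d
1 | 1
3 | 2
6 | 3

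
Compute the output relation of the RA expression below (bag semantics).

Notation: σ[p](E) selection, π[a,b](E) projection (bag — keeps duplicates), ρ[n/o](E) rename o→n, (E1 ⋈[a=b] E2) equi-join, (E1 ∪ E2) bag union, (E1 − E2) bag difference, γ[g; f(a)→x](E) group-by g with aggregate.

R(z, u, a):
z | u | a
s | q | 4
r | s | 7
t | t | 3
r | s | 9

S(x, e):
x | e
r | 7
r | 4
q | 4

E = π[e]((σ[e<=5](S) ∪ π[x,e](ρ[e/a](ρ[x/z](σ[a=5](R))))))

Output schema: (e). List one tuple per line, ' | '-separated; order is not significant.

Row counts bottom-up:
  S → 3
  σ[e<=5](S) → 2
  R → 4
  σ[a=5](R) → 0
  ρ[x/z](σ[a=5](R)) → 0
  ρ[e/a](ρ[x/z](σ[a=5](R))) → 0
  π[x,e](ρ[e/a](ρ[x/z](σ[a=5](R)))) → 0
  (σ[e<=5](S) ∪ π[x,e](ρ[e/a](ρ[x/z](σ[a=5](R))))) → 2
  π[e]((σ[e<=5](S) ∪ π[x,e](ρ[e/a](ρ[x/z](σ[a=5](R)))))) → 2

== RESULT ==
e
4
4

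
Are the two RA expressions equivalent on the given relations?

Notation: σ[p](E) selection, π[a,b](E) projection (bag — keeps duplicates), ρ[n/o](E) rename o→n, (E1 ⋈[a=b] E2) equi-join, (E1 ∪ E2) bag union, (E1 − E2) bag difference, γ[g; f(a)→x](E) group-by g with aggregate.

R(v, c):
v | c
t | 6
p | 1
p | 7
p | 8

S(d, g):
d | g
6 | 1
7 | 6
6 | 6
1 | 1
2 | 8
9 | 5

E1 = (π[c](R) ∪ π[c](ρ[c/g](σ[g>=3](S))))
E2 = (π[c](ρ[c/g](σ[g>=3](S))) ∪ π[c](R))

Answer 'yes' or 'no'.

E1 row counts bottom-up:
  R → 4
  π[c](R) → 4
  S → 6
  σ[g>=3](S) → 4
  ρ[c/g](σ[g>=3](S)) → 4
  π[c](ρ[c/g](σ[g>=3](S))) → 4
  (π[c](R) ∪ π[c](ρ[c/g](σ[g>=3](S)))) → 8
E2 row counts bottom-up:
  S → 6
  σ[g>=3](S) → 4
  ρ[c/g](σ[g>=3](S)) → 4
  π[c](ρ[c/g](σ[g>=3](S))) → 4
  R → 4
  π[c](R) → 4
  (π[c](ρ[c/g](σ[g>=3](S))) ∪ π[c](R)) → 8

E1 and E2 produce the same multiset:
c
1
5
6
6
6
7
8
8

yes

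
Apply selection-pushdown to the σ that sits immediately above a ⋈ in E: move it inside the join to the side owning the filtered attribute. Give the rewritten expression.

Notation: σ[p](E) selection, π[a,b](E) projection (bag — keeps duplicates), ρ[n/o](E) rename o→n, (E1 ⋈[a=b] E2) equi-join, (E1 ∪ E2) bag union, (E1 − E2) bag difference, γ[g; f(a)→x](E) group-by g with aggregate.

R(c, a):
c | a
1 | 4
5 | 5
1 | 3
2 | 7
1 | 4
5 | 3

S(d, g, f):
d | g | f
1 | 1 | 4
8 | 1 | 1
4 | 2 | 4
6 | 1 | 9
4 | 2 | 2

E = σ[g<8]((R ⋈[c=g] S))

σ filters on g, owned by the right side.
E' = (R ⋈[c=g] σ[g<8](S))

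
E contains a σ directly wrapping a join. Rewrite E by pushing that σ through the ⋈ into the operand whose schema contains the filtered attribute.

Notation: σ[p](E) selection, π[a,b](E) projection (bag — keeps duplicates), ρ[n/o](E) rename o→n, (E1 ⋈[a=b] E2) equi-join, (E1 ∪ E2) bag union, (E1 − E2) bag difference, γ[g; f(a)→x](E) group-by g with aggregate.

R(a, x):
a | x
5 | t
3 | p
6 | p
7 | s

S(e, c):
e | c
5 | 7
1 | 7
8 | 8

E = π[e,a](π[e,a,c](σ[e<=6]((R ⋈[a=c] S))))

σ filters on e, owned by the right side.
E' = π[e,a](π[e,a,c]((R ⋈[a=c] σ[e<=6](S))))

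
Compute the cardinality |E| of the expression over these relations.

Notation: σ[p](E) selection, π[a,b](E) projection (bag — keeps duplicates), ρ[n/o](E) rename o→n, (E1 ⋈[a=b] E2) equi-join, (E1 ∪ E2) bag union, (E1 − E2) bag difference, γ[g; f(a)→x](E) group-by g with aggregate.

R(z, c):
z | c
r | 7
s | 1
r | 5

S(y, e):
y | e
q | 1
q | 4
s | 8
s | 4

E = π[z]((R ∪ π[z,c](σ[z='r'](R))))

Subexpression sizes:
  R → 3
  R → 3
  σ[z='r'](R) → 2
  π[z,c](σ[z='r'](R)) → 2
  (R ∪ π[z,c](σ[z='r'](R))) → 5
  π[z]((R ∪ π[z,c](σ[z='r'](R)))) → 5

|E| = 5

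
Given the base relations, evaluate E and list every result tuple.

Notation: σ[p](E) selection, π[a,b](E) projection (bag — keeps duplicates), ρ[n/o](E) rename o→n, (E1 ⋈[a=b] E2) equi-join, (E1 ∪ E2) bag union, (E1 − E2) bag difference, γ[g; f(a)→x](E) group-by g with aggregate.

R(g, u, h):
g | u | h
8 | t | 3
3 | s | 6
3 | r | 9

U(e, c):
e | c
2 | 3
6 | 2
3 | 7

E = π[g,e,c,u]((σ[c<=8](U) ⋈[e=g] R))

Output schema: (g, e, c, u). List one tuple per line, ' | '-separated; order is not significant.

Stepwise |·|:
  U → 3
  σ[c<=8](U) → 3
  R → 3
  (σ[c<=8](U) ⋈[e=g] R) → 2
  π[g,e,c,u]((σ[c<=8](U) ⋈[e=g] R)) → 2

== RESULT ==
g | e | c | u
3 | 3 | 7 | r
3 | 3 | 7 | s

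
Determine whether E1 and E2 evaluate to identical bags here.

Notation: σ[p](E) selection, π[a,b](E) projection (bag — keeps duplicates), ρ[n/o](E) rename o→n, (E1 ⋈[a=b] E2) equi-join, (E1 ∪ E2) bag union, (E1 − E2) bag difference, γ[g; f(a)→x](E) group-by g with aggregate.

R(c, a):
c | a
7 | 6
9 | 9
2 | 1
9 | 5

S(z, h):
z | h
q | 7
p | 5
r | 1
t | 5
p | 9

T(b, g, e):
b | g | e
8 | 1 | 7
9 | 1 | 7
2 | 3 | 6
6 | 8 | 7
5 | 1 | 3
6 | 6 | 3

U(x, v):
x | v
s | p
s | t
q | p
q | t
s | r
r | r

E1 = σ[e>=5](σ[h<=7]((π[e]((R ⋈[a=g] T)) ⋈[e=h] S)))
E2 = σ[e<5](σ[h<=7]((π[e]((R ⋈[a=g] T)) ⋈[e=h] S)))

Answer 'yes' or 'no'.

E1 row counts bottom-up:
  R → 4
  T → 6
  (R ⋈[a=g] T) → 4
  π[e]((R ⋈[a=g] T)) → 4
  S → 5
  (π[e]((R ⋈[a=g] T)) ⋈[e=h] S) → 2
  σ[h<=7]((π[e]((R ⋈[a=g] T)) ⋈[e=h] S)) → 2
  σ[e>=5](σ[h<=7]((π[e]((R ⋈[a=g] T)) ⋈[e=h] S))) → 2
E2 row counts bottom-up:
  R → 4
  T → 6
  (R ⋈[a=g] T) → 4
  π[e]((R ⋈[a=g] T)) → 4
  S → 5
  (π[e]((R ⋈[a=g] T)) ⋈[e=h] S) → 2
  σ[h<=7]((π[e]((R ⋈[a=g] T)) ⋈[e=h] S)) → 2
  σ[e<5](σ[h<=7]((π[e]((R ⋈[a=g] T)) ⋈[e=h] S))) → 0

E1 result:
e | z | h
7 | q | 7
7 | q | 7
E2 result:
e | z | h
(0 rows)
Witness: (7, 'q', 7) appears 2× in E1 but 0× in E2.

no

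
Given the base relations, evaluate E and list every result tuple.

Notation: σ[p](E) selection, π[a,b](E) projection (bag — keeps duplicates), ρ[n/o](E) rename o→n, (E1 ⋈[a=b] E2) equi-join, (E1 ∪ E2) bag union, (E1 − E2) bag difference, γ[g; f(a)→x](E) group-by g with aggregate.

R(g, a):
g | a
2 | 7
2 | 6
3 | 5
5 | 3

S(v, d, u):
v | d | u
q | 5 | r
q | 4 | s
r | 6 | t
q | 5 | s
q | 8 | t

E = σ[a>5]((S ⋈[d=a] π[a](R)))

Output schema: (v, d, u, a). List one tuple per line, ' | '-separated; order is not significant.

Stepwise |·|:
  S → 5
  R → 4
  π[a](R) → 4
  (S ⋈[d=a] π[a](R)) → 3
  σ[a>5]((S ⋈[d=a] π[a](R))) → 1

== RESULT ==
v | d | u | a
r | 6 | t | 6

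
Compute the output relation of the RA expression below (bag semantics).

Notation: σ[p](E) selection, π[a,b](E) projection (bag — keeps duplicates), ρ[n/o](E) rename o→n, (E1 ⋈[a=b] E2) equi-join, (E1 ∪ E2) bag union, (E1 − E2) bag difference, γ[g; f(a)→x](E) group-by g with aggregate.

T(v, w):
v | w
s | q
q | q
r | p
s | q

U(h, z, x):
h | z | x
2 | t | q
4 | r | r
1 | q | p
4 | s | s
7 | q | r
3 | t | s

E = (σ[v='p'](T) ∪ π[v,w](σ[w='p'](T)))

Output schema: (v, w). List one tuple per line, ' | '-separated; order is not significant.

Per-node cardinality:
  T → 4
  σ[v='p'](T) → 0
  T → 4
  σ[w='p'](T) → 1
  π[v,w](σ[w='p'](T)) → 1
  (σ[v='p'](T) ∪ π[v,w](σ[w='p'](T))) → 1

== RESULT ==
v | w
r | p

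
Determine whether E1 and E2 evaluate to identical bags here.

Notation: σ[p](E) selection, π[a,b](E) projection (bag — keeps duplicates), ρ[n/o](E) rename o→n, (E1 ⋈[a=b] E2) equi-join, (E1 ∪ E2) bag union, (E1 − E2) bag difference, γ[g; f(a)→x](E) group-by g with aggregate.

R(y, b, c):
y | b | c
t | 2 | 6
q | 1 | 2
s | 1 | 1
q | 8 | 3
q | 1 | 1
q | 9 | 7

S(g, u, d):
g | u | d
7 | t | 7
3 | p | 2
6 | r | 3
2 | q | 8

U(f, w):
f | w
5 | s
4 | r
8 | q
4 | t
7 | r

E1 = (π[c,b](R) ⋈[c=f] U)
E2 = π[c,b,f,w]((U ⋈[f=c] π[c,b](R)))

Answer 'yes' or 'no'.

E1 per-node cardinality:
  R → 6
  π[c,b](R) → 6
  U → 5
  (π[c,b](R) ⋈[c=f] U) → 1
E2 per-node cardinality:
  U → 5
  R → 6
  π[c,b](R) → 6
  (U ⋈[f=c] π[c,b](R)) → 1
  π[c,b,f,w]((U ⋈[f=c] π[c,b](R))) → 1

E1 and E2 produce the same multiset:
c | b | f | w
7 | 9 | 7 | r

yes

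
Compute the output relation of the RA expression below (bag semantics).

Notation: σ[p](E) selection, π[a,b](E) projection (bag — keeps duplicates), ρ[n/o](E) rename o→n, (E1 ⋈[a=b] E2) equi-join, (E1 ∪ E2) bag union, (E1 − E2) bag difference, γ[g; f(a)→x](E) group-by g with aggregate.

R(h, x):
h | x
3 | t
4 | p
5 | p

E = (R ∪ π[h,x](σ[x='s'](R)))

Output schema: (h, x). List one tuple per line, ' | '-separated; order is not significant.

Row counts bottom-up:
  R → 3
  R → 3
  σ[x='s'](R) → 0
  π[h,x](σ[x='s'](R)) → 0
  (R ∪ π[h,x](σ[x='s'](R))) → 3

== RESULT ==
h | x
3 | t
4 | p
5 | p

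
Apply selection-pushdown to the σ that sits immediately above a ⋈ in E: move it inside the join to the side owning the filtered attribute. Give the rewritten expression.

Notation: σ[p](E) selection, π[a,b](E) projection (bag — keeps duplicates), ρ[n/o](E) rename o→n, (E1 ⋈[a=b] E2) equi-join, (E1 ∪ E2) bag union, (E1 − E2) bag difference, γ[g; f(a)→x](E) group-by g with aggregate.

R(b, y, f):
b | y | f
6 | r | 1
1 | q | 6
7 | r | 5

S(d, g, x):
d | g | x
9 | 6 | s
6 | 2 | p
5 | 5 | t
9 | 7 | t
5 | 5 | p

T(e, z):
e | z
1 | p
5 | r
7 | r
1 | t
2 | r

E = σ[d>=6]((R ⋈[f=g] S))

σ filters on d, owned by the right side.
E' = (R ⋈[f=g] σ[d>=6](S))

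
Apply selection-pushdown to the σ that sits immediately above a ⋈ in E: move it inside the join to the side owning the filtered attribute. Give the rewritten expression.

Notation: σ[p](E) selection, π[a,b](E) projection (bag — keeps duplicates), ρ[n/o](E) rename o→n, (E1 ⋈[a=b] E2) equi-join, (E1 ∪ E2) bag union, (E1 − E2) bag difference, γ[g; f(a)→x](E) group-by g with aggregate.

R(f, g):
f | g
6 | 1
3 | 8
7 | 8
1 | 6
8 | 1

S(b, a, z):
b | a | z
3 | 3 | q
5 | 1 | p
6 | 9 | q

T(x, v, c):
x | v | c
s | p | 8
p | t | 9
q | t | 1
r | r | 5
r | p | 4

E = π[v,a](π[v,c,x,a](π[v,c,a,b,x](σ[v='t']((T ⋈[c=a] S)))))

σ filters on v, owned by the left side.
E' = π[v,a](π[v,c,x,a](π[v,c,a,b,x]((σ[v='t'](T) ⋈[c=a] S))))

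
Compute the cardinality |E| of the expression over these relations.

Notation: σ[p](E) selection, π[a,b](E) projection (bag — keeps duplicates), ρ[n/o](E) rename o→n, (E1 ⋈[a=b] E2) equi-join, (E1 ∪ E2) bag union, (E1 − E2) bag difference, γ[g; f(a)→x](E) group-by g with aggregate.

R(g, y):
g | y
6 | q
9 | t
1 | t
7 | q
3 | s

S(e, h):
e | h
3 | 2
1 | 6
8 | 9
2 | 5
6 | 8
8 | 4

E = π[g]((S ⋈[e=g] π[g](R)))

Row counts bottom-up:
  S → 6
  R → 5
  π[g](R) → 5
  (S ⋈[e=g] π[g](R)) → 3
  π[g]((S ⋈[e=g] π[g](R))) → 3

|E| = 3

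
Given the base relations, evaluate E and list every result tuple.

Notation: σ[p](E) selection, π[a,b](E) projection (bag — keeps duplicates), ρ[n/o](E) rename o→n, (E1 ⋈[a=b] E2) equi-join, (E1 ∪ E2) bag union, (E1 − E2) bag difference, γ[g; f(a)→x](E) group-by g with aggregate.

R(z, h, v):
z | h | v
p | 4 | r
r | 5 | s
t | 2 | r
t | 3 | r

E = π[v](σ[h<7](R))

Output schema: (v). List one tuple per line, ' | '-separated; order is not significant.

Subexpression sizes:
  R → 4
  σ[h<7](R) → 4
  π[v](σ[h<7](R)) → 4

== RESULT ==
v
r
r
r
s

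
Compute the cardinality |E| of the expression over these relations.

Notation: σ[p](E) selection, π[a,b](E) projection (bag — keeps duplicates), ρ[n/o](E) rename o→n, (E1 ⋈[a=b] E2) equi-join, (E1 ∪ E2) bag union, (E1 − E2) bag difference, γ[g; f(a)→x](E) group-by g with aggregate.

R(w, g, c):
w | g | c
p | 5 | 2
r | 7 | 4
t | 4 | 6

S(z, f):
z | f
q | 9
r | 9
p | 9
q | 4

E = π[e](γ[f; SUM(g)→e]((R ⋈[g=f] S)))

Stepwise |·|:
  R → 3
  S → 4
  (R ⋈[g=f] S) → 1
  γ[f; SUM(g)→e]((R ⋈[g=f] S)) → 1
  π[e](γ[f; SUM(g)→e]((R ⋈[g=f] S))) → 1

|E| = 1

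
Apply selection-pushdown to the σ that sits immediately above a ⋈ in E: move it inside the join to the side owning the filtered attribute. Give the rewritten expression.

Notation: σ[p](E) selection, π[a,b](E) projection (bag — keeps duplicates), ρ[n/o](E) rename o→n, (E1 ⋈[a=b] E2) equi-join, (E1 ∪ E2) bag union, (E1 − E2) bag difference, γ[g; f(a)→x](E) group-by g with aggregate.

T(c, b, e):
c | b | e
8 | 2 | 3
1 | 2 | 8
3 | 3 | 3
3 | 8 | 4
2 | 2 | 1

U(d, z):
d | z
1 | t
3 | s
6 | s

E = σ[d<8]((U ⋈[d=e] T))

σ filters on d, owned by the left side.
E' = (σ[d<8](U) ⋈[d=e] T)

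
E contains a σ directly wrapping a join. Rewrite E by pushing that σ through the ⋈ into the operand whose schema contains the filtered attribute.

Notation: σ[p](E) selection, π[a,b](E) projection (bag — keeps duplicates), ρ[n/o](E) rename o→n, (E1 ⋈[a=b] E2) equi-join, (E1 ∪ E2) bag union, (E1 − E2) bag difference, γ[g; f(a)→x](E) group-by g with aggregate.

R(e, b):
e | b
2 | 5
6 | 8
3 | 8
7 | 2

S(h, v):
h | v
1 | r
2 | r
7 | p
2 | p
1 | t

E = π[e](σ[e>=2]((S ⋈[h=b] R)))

σ filters on e, owned by the right side.
E' = π[e]((S ⋈[h=b] σ[e>=2](R)))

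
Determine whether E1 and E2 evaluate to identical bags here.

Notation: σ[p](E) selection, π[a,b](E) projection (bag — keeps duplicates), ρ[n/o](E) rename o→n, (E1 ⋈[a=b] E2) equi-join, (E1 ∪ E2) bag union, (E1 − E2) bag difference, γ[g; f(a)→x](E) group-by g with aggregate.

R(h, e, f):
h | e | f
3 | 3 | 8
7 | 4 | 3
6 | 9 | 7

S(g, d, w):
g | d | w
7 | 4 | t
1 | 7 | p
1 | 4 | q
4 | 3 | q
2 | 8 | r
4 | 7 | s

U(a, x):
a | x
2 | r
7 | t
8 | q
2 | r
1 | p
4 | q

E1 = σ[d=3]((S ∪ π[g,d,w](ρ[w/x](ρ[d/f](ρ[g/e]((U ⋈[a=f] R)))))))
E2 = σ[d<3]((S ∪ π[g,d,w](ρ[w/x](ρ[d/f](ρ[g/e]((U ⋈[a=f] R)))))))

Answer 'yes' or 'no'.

E1 stepwise |·|:
  S → 6
  U → 6
  R → 3
  (U ⋈[a=f] R) → 2
  ρ[g/e]((U ⋈[a=f] R)) → 2
  ρ[d/f](ρ[g/e]((U ⋈[a=f] R))) → 2
  ρ[w/x](ρ[d/f](ρ[g/e]((U ⋈[a=f] R)))) → 2
  π[g,d,w](ρ[w/x](ρ[d/f](ρ[g/e]((U ⋈[a=f] R))))) → 2
  (S ∪ π[g,d,w](ρ[w/x](ρ[d/f](ρ[g/e]((U ⋈[a=f] R)))))) → 8
  σ[d=3]((S ∪ π[g,d,w](ρ[w/x](ρ[d/f](ρ[g/e]((U ⋈[a=f] R))))))) → 1
E2 stepwise |·|:
  S → 6
  U → 6
  R → 3
  (U ⋈[a=f] R) → 2
  ρ[g/e]((U ⋈[a=f] R)) → 2
  ρ[d/f](ρ[g/e]((U ⋈[a=f] R))) → 2
  ρ[w/x](ρ[d/f](ρ[g/e]((U ⋈[a=f] R)))) → 2
  π[g,d,w](ρ[w/x](ρ[d/f](ρ[g/e]((U ⋈[a=f] R))))) → 2
  (S ∪ π[g,d,w](ρ[w/x](ρ[d/f](ρ[g/e]((U ⋈[a=f] R)))))) → 8
  σ[d<3]((S ∪ π[g,d,w](ρ[w/x](ρ[d/f](ρ[g/e]((U ⋈[a=f] R))))))) → 0

E1 result:
g | d | w
4 | 3 | q
E2 result:
g | d | w
(0 rows)
Witness: (4, 3, 'q') appears 1× in E1 but 0× in E2.

no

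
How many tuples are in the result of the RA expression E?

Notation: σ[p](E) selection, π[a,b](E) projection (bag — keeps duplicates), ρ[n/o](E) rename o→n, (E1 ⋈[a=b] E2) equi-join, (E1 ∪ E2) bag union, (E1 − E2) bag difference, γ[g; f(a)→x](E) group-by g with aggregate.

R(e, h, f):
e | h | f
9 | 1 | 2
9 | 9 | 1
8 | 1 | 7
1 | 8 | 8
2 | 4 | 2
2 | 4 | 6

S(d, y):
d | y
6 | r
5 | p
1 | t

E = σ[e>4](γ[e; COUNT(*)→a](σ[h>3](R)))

Row counts bottom-up:
  R → 6
  σ[h>3](R) → 4
  γ[e; COUNT(*)→a](σ[h>3](R)) → 3
  σ[e>4](γ[e; COUNT(*)→a](σ[h>3](R))) → 1

|E| = 1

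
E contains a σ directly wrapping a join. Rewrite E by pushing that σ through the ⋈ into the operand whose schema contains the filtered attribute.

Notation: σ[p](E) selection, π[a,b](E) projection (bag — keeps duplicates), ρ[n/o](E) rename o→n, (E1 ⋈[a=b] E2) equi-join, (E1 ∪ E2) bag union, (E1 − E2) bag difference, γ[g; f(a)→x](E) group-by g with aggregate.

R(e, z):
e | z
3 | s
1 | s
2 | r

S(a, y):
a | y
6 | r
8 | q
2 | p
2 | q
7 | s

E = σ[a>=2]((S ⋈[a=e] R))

σ filters on a, owned by the left side.
E' = (σ[a>=2](S) ⋈[a=e] R)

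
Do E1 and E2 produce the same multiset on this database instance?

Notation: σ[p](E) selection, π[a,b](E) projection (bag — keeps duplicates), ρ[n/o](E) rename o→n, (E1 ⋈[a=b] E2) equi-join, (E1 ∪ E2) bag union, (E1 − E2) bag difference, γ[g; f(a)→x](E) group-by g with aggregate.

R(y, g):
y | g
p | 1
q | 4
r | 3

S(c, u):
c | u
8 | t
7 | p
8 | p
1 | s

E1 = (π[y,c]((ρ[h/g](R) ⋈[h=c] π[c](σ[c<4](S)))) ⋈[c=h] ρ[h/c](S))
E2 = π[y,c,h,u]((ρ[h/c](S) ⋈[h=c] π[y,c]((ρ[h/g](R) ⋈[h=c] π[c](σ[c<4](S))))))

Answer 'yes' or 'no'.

E1 stepwise |·|:
  R → 3
  ρ[h/g](R) → 3
  S → 4
  σ[c<4](S) → 1
  π[c](σ[c<4](S)) → 1
  (ρ[h/g](R) ⋈[h=c] π[c](σ[c<4](S))) → 1
  π[y,c]((ρ[h/g](R) ⋈[h=c] π[c](σ[c<4](S)))) → 1
  S → 4
  ρ[h/c](S) → 4
  (π[y,c]((ρ[h/g](R) ⋈[h=c] π[c](σ[c<4](S)))) ⋈[c=h] ρ[h/c](S)) → 1
E2 stepwise |·|:
  S → 4
  ρ[h/c](S) → 4
  R → 3
  ρ[h/g](R) → 3
  S → 4
  σ[c<4](S) → 1
  π[c](σ[c<4](S)) → 1
  (ρ[h/g](R) ⋈[h=c] π[c](σ[c<4](S))) → 1
  π[y,c]((ρ[h/g](R) ⋈[h=c] π[c](σ[c<4](S)))) → 1
  (ρ[h/c](S) ⋈[h=c] π[y,c]((ρ[h/g](R) ⋈[h=c] π[c](σ[c<4](S))))) → 1
  π[y,c,h,u]((ρ[h/c](S) ⋈[h=c] π[y,c]((ρ[h/g](R) ⋈[h=c] π[c](σ[c<4](S)))))) → 1

E1 and E2 produce the same multiset:
y | c | h | u
p | 1 | 1 | s

yes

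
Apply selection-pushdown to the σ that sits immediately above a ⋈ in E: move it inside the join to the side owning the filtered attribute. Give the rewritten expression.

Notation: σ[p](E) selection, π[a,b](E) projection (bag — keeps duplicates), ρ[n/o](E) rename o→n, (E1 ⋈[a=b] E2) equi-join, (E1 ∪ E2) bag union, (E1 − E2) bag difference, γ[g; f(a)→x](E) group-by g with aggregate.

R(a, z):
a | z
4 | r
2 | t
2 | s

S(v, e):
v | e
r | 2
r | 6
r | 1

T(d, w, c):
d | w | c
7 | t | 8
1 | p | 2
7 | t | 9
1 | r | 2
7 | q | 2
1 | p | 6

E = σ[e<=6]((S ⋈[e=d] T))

σ filters on e, owned by the left side.
E' = (σ[e<=6](S) ⋈[e=d] T)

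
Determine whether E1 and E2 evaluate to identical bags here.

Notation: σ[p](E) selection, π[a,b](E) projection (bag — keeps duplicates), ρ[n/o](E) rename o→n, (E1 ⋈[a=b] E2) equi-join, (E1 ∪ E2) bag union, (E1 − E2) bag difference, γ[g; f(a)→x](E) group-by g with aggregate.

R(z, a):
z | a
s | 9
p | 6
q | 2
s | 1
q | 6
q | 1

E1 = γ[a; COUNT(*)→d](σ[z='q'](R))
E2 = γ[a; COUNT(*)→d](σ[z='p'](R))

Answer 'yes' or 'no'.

E1 row counts bottom-up:
  R → 6
  σ[z='q'](R) → 3
  γ[a; COUNT(*)→d](σ[z='q'](R)) → 3
E2 row counts bottom-up:
  R → 6
  σ[z='p'](R) → 1
  γ[a; COUNT(*)→d](σ[z='p'](R)) → 1

E1 result:
a | d
1 | 1
2 | 1
6 | 1
E2 result:
a | d
6 | 1
Witness: (1, 1) appears 1× in E1 but 0× in E2.

no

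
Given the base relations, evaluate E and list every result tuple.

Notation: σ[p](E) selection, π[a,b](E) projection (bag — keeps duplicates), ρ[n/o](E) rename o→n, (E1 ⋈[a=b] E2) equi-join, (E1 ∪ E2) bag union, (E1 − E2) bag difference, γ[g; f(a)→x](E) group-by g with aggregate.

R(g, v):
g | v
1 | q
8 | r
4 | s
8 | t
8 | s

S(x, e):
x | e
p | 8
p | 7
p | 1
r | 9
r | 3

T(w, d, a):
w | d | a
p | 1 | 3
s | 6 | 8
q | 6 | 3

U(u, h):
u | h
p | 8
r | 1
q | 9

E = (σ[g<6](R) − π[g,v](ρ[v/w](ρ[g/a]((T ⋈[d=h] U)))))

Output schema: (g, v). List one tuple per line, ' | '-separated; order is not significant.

Subexpression sizes:
  R → 5
  σ[g<6](R) → 2
  T → 3
  U → 3
  (T ⋈[d=h] U) → 1
  ρ[g/a]((T ⋈[d=h] U)) → 1
  ρ[v/w](ρ[g/a]((T ⋈[d=h] U))) → 1
  π[g,v](ρ[v/w](ρ[g/a]((T ⋈[d=h] U)))) → 1
  (σ[g<6](R) − π[g,v](ρ[v/w](ρ[g/a]((T ⋈[d=h] U))))) → 2

== RESULT ==
g | v
1 | q
4 | s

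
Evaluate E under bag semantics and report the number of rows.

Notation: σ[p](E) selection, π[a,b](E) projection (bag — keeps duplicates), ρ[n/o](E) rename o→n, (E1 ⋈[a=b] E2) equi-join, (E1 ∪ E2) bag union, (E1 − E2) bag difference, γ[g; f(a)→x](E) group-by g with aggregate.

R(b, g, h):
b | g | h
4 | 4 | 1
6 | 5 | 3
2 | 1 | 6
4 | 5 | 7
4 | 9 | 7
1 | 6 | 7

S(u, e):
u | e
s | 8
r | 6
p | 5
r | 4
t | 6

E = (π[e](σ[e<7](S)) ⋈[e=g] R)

Subexpression sizes:
  S → 5
  σ[e<7](S) → 4
  π[e](σ[e<7](S)) → 4
  R → 6
  (π[e](σ[e<7](S)) ⋈[e=g] R) → 5

|E| = 5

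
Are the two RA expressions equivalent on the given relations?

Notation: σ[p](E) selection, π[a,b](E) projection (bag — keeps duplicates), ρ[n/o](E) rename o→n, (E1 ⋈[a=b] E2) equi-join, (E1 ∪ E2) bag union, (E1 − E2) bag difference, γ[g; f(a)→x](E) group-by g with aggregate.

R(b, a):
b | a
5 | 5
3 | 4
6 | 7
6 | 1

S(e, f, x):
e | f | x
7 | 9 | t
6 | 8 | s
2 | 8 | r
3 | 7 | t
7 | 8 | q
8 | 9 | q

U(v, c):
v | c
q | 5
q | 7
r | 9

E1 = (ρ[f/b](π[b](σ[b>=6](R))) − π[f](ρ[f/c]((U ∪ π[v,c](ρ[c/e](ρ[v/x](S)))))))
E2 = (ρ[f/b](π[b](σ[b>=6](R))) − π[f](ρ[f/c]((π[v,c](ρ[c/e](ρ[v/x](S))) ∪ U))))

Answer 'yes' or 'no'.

E1 stepwise |·|:
  R → 4
  σ[b>=6](R) → 2
  π[b](σ[b>=6](R)) → 2
  ρ[f/b](π[b](σ[b>=6](R))) → 2
  U → 3
  S → 6
  ρ[v/x](S) → 6
  ρ[c/e](ρ[v/x](S)) → 6
  π[v,c](ρ[c/e](ρ[v/x](S))) → 6
  (U ∪ π[v,c](ρ[c/e](ρ[v/x](S)))) → 9
  ρ[f/c]((U ∪ π[v,c](ρ[c/e](ρ[v/x](S))))) → 9
  π[f](ρ[f/c]((U ∪ π[v,c](ρ[c/e](ρ[v/x](S)))))) → 9
  (ρ[f/b](π[b](σ[b>=6](R))) − π[f](ρ[f/c]((U ∪ π[v,c](ρ[c/e](ρ[v/x](S))))))) → 1
E2 stepwise |·|:
  R → 4
  σ[b>=6](R) → 2
  π[b](σ[b>=6](R)) → 2
  ρ[f/b](π[b](σ[b>=6](R))) → 2
  S → 6
  ρ[v/x](S) → 6
  ρ[c/e](ρ[v/x](S)) → 6
  π[v,c](ρ[c/e](ρ[v/x](S))) → 6
  U → 3
  (π[v,c](ρ[c/e](ρ[v/x](S))) ∪ U) → 9
  ρ[f/c]((π[v,c](ρ[c/e](ρ[v/x](S))) ∪ U)) → 9
  π[f](ρ[f/c]((π[v,c](ρ[c/e](ρ[v/x](S))) ∪ U))) → 9
  (ρ[f/b](π[b](σ[b>=6](R))) − π[f](ρ[f/c]((π[v,c](ρ[c/e](ρ[v/x](S))) ∪ U)))) → 1

E1 and E2 produce the same multiset:
f
6

yes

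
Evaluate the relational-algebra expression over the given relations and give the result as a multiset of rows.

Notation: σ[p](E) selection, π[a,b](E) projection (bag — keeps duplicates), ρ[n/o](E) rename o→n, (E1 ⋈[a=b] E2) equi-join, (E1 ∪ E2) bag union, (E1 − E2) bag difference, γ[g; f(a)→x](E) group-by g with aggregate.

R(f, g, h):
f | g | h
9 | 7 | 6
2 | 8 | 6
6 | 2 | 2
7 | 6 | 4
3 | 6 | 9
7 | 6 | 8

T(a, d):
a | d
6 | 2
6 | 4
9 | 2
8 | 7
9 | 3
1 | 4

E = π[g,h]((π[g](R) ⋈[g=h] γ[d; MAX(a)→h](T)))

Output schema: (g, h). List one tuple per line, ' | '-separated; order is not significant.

Subexpression sizes:
  R → 6
  π[g](R) → 6
  T → 6
  γ[d; MAX(a)→h](T) → 4
  (π[g](R) ⋈[g=h] γ[d; MAX(a)→h](T)) → 4
  π[g,h]((π[g](R) ⋈[g=h] γ[d; MAX(a)→h](T))) → 4

== RESULT ==
g | h
6 | 6
6 | 6
6 | 6
8 | 8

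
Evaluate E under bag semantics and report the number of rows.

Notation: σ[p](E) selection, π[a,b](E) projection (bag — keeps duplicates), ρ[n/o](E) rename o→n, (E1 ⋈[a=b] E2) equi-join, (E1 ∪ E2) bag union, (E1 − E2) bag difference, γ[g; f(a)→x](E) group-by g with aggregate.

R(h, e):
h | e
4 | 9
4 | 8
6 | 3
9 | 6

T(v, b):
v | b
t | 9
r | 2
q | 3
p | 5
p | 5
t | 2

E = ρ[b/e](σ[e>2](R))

Subexpression sizes:
  R → 4
  σ[e>2](R) → 4
  ρ[b/e](σ[e>2](R)) → 4

|E| = 4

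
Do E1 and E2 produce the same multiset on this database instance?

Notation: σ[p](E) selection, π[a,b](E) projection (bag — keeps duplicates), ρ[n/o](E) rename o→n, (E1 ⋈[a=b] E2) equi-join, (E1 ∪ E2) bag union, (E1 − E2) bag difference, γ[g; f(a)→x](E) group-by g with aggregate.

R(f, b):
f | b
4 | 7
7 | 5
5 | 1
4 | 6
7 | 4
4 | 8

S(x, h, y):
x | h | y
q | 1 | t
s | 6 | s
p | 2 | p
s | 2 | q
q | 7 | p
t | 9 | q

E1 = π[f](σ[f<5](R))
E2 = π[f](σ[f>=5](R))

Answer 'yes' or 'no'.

E1 subexpression sizes:
  R → 6
  σ[f<5](R) → 3
  π[f](σ[f<5](R)) → 3
E2 subexpression sizes:
  R → 6
  σ[f>=5](R) → 3
  π[f](σ[f>=5](R)) → 3

E1 result:
f
4
4
4
E2 result:
f
5
7
7
Witness: (7,) appears 0× in E1 but 2× in E2.

no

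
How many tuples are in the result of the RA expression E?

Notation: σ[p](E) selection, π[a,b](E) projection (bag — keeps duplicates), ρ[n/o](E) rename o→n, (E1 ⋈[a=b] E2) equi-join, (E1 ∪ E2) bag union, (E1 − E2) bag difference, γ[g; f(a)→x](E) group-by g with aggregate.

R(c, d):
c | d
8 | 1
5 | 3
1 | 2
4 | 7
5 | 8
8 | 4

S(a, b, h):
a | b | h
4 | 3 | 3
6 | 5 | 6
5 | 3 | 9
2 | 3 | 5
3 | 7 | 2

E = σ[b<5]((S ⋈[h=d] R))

Per-node cardinality:
  S → 5
  R → 6
  (S ⋈[h=d] R) → 2
  σ[b<5]((S ⋈[h=d] R)) → 1

|E| = 1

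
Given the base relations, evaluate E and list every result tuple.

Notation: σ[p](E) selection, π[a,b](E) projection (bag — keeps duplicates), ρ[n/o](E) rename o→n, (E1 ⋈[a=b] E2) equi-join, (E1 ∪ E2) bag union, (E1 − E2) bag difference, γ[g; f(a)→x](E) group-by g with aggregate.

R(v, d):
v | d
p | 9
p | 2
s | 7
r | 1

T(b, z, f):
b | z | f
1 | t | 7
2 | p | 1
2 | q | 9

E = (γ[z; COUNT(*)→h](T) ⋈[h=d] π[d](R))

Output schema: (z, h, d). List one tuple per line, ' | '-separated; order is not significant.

Per-node cardinality:
  T → 3
  γ[z; COUNT(*)→h](T) → 3
  R → 4
  π[d](R) → 4
  (γ[z; COUNT(*)→h](T) ⋈[h=d] π[d](R)) → 3

== RESULT ==
z | h | d
p | 1 | 1
q | 1 | 1
t | 1 | 1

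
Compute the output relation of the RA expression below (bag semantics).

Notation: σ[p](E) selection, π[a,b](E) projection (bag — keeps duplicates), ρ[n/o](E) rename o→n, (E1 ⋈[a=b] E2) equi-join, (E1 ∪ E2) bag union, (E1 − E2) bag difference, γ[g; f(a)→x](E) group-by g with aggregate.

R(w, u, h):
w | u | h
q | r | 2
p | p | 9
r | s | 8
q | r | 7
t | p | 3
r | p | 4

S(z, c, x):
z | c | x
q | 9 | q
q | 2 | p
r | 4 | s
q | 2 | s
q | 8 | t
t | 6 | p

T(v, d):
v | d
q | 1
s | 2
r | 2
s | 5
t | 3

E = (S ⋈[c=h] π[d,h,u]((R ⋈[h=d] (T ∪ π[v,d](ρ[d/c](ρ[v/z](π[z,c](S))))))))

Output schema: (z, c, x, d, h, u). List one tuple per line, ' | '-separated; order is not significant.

Subexpression sizes:
  S → 6
  R → 6
  T → 5
  S → 6
  π[z,c](S) → 6
  ρ[v/z](π[z,c](S)) → 6
  ρ[d/c](ρ[v/z](π[z,c](S))) → 6
  π[v,d](ρ[d/c](ρ[v/z](π[z,c](S)))) → 6
  (T ∪ π[v,d](ρ[d/c](ρ[v/z](π[z,c](S))))) → 11
  (R ⋈[h=d] (T ∪ π[v,d](ρ[d/c](ρ[v/z](π[z,c](S)))))) → 8
  π[d,h,u]((R ⋈[h=d] (T ∪ π[v,d](ρ[d/c](ρ[v/z](π[z,c](S))))))) → 8
  (S ⋈[c=h] π[d,h,u]((R ⋈[h=d] (T ∪ π[v,d](ρ[d/c](ρ[v/z](π[z,c](S)))))))) → 11

== RESULT ==
z | c | x | d | h | u
q | 2 | p | 2 | 2 | r
q | 2 | p | 2 | 2 | r
q | 2 | p | 2 | 2 | r
q | 2 | p | 2 | 2 | r
q | 2 | s | 2 | 2 | r
q | 2 | s | 2 | 2 | r
q | 2 | s | 2 | 2 | r
q | 2 | s | 2 | 2 | r
q | 8 | t | 8 | 8 | s
q | 9 | q | 9 | 9 | p
r | 4 | s | 4 | 4 | p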